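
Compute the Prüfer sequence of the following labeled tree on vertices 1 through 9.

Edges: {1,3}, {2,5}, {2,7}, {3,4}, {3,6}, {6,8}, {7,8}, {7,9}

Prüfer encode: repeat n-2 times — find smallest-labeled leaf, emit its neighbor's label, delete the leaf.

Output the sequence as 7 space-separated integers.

Answer: 3 3 6 2 7 8 7

Derivation:
Step 1: leaves = {1,4,5,9}. Remove smallest leaf 1, emit neighbor 3.
Step 2: leaves = {4,5,9}. Remove smallest leaf 4, emit neighbor 3.
Step 3: leaves = {3,5,9}. Remove smallest leaf 3, emit neighbor 6.
Step 4: leaves = {5,6,9}. Remove smallest leaf 5, emit neighbor 2.
Step 5: leaves = {2,6,9}. Remove smallest leaf 2, emit neighbor 7.
Step 6: leaves = {6,9}. Remove smallest leaf 6, emit neighbor 8.
Step 7: leaves = {8,9}. Remove smallest leaf 8, emit neighbor 7.
Done: 2 vertices remain (7, 9). Sequence = [3 3 6 2 7 8 7]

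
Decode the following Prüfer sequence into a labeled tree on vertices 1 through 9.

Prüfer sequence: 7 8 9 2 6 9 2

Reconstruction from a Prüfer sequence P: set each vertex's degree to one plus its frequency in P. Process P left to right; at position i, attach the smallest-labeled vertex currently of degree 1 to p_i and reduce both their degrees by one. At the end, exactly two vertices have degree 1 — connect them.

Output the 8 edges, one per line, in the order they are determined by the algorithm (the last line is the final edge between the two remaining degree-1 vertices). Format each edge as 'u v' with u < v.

Initial degrees: {1:1, 2:3, 3:1, 4:1, 5:1, 6:2, 7:2, 8:2, 9:3}
Step 1: smallest deg-1 vertex = 1, p_1 = 7. Add edge {1,7}. Now deg[1]=0, deg[7]=1.
Step 2: smallest deg-1 vertex = 3, p_2 = 8. Add edge {3,8}. Now deg[3]=0, deg[8]=1.
Step 3: smallest deg-1 vertex = 4, p_3 = 9. Add edge {4,9}. Now deg[4]=0, deg[9]=2.
Step 4: smallest deg-1 vertex = 5, p_4 = 2. Add edge {2,5}. Now deg[5]=0, deg[2]=2.
Step 5: smallest deg-1 vertex = 7, p_5 = 6. Add edge {6,7}. Now deg[7]=0, deg[6]=1.
Step 6: smallest deg-1 vertex = 6, p_6 = 9. Add edge {6,9}. Now deg[6]=0, deg[9]=1.
Step 7: smallest deg-1 vertex = 8, p_7 = 2. Add edge {2,8}. Now deg[8]=0, deg[2]=1.
Final: two remaining deg-1 vertices are 2, 9. Add edge {2,9}.

Answer: 1 7
3 8
4 9
2 5
6 7
6 9
2 8
2 9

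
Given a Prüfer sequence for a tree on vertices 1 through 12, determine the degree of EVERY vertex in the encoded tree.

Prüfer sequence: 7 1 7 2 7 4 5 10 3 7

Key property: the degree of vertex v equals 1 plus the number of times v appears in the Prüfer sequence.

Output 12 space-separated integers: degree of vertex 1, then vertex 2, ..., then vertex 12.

Answer: 2 2 2 2 2 1 5 1 1 2 1 1

Derivation:
p_1 = 7: count[7] becomes 1
p_2 = 1: count[1] becomes 1
p_3 = 7: count[7] becomes 2
p_4 = 2: count[2] becomes 1
p_5 = 7: count[7] becomes 3
p_6 = 4: count[4] becomes 1
p_7 = 5: count[5] becomes 1
p_8 = 10: count[10] becomes 1
p_9 = 3: count[3] becomes 1
p_10 = 7: count[7] becomes 4
Degrees (1 + count): deg[1]=1+1=2, deg[2]=1+1=2, deg[3]=1+1=2, deg[4]=1+1=2, deg[5]=1+1=2, deg[6]=1+0=1, deg[7]=1+4=5, deg[8]=1+0=1, deg[9]=1+0=1, deg[10]=1+1=2, deg[11]=1+0=1, deg[12]=1+0=1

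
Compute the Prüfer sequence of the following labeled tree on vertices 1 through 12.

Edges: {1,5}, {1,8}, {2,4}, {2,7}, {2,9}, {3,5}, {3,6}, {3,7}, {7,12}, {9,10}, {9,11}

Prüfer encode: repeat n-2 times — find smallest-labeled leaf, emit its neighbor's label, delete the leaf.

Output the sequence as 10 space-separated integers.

Answer: 2 3 1 5 3 7 9 9 2 7

Derivation:
Step 1: leaves = {4,6,8,10,11,12}. Remove smallest leaf 4, emit neighbor 2.
Step 2: leaves = {6,8,10,11,12}. Remove smallest leaf 6, emit neighbor 3.
Step 3: leaves = {8,10,11,12}. Remove smallest leaf 8, emit neighbor 1.
Step 4: leaves = {1,10,11,12}. Remove smallest leaf 1, emit neighbor 5.
Step 5: leaves = {5,10,11,12}. Remove smallest leaf 5, emit neighbor 3.
Step 6: leaves = {3,10,11,12}. Remove smallest leaf 3, emit neighbor 7.
Step 7: leaves = {10,11,12}. Remove smallest leaf 10, emit neighbor 9.
Step 8: leaves = {11,12}. Remove smallest leaf 11, emit neighbor 9.
Step 9: leaves = {9,12}. Remove smallest leaf 9, emit neighbor 2.
Step 10: leaves = {2,12}. Remove smallest leaf 2, emit neighbor 7.
Done: 2 vertices remain (7, 12). Sequence = [2 3 1 5 3 7 9 9 2 7]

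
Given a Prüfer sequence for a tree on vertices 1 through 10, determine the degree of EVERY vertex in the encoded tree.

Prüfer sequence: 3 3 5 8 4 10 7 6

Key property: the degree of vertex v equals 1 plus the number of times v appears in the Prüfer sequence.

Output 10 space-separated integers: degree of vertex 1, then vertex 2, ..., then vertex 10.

p_1 = 3: count[3] becomes 1
p_2 = 3: count[3] becomes 2
p_3 = 5: count[5] becomes 1
p_4 = 8: count[8] becomes 1
p_5 = 4: count[4] becomes 1
p_6 = 10: count[10] becomes 1
p_7 = 7: count[7] becomes 1
p_8 = 6: count[6] becomes 1
Degrees (1 + count): deg[1]=1+0=1, deg[2]=1+0=1, deg[3]=1+2=3, deg[4]=1+1=2, deg[5]=1+1=2, deg[6]=1+1=2, deg[7]=1+1=2, deg[8]=1+1=2, deg[9]=1+0=1, deg[10]=1+1=2

Answer: 1 1 3 2 2 2 2 2 1 2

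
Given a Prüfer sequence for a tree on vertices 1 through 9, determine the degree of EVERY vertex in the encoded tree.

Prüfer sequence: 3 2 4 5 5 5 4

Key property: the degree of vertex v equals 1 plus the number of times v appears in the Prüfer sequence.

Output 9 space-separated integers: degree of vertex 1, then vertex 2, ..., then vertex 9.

p_1 = 3: count[3] becomes 1
p_2 = 2: count[2] becomes 1
p_3 = 4: count[4] becomes 1
p_4 = 5: count[5] becomes 1
p_5 = 5: count[5] becomes 2
p_6 = 5: count[5] becomes 3
p_7 = 4: count[4] becomes 2
Degrees (1 + count): deg[1]=1+0=1, deg[2]=1+1=2, deg[3]=1+1=2, deg[4]=1+2=3, deg[5]=1+3=4, deg[6]=1+0=1, deg[7]=1+0=1, deg[8]=1+0=1, deg[9]=1+0=1

Answer: 1 2 2 3 4 1 1 1 1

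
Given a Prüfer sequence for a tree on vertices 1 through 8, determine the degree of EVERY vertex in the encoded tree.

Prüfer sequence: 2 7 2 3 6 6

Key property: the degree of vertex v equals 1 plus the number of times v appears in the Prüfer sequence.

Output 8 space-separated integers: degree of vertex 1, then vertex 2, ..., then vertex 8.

Answer: 1 3 2 1 1 3 2 1

Derivation:
p_1 = 2: count[2] becomes 1
p_2 = 7: count[7] becomes 1
p_3 = 2: count[2] becomes 2
p_4 = 3: count[3] becomes 1
p_5 = 6: count[6] becomes 1
p_6 = 6: count[6] becomes 2
Degrees (1 + count): deg[1]=1+0=1, deg[2]=1+2=3, deg[3]=1+1=2, deg[4]=1+0=1, deg[5]=1+0=1, deg[6]=1+2=3, deg[7]=1+1=2, deg[8]=1+0=1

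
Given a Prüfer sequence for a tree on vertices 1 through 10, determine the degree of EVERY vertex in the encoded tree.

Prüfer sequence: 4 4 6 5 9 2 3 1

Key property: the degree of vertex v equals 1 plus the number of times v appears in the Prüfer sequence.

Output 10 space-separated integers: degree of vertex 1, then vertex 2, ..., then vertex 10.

p_1 = 4: count[4] becomes 1
p_2 = 4: count[4] becomes 2
p_3 = 6: count[6] becomes 1
p_4 = 5: count[5] becomes 1
p_5 = 9: count[9] becomes 1
p_6 = 2: count[2] becomes 1
p_7 = 3: count[3] becomes 1
p_8 = 1: count[1] becomes 1
Degrees (1 + count): deg[1]=1+1=2, deg[2]=1+1=2, deg[3]=1+1=2, deg[4]=1+2=3, deg[5]=1+1=2, deg[6]=1+1=2, deg[7]=1+0=1, deg[8]=1+0=1, deg[9]=1+1=2, deg[10]=1+0=1

Answer: 2 2 2 3 2 2 1 1 2 1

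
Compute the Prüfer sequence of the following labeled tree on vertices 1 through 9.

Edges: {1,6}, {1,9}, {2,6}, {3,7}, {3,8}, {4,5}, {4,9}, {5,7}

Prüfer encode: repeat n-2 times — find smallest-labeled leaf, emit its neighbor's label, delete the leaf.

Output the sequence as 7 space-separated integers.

Step 1: leaves = {2,8}. Remove smallest leaf 2, emit neighbor 6.
Step 2: leaves = {6,8}. Remove smallest leaf 6, emit neighbor 1.
Step 3: leaves = {1,8}. Remove smallest leaf 1, emit neighbor 9.
Step 4: leaves = {8,9}. Remove smallest leaf 8, emit neighbor 3.
Step 5: leaves = {3,9}. Remove smallest leaf 3, emit neighbor 7.
Step 6: leaves = {7,9}. Remove smallest leaf 7, emit neighbor 5.
Step 7: leaves = {5,9}. Remove smallest leaf 5, emit neighbor 4.
Done: 2 vertices remain (4, 9). Sequence = [6 1 9 3 7 5 4]

Answer: 6 1 9 3 7 5 4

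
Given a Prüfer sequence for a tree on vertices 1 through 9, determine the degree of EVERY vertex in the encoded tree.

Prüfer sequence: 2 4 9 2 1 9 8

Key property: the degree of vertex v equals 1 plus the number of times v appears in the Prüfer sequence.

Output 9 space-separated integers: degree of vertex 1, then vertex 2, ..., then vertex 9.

p_1 = 2: count[2] becomes 1
p_2 = 4: count[4] becomes 1
p_3 = 9: count[9] becomes 1
p_4 = 2: count[2] becomes 2
p_5 = 1: count[1] becomes 1
p_6 = 9: count[9] becomes 2
p_7 = 8: count[8] becomes 1
Degrees (1 + count): deg[1]=1+1=2, deg[2]=1+2=3, deg[3]=1+0=1, deg[4]=1+1=2, deg[5]=1+0=1, deg[6]=1+0=1, deg[7]=1+0=1, deg[8]=1+1=2, deg[9]=1+2=3

Answer: 2 3 1 2 1 1 1 2 3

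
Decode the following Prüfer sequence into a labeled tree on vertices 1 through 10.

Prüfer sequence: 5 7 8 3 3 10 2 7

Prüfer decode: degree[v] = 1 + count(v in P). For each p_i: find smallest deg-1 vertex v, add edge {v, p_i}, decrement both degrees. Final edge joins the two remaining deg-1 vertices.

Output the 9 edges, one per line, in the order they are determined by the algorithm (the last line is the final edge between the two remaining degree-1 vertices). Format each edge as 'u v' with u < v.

Answer: 1 5
4 7
5 8
3 6
3 8
3 10
2 9
2 7
7 10

Derivation:
Initial degrees: {1:1, 2:2, 3:3, 4:1, 5:2, 6:1, 7:3, 8:2, 9:1, 10:2}
Step 1: smallest deg-1 vertex = 1, p_1 = 5. Add edge {1,5}. Now deg[1]=0, deg[5]=1.
Step 2: smallest deg-1 vertex = 4, p_2 = 7. Add edge {4,7}. Now deg[4]=0, deg[7]=2.
Step 3: smallest deg-1 vertex = 5, p_3 = 8. Add edge {5,8}. Now deg[5]=0, deg[8]=1.
Step 4: smallest deg-1 vertex = 6, p_4 = 3. Add edge {3,6}. Now deg[6]=0, deg[3]=2.
Step 5: smallest deg-1 vertex = 8, p_5 = 3. Add edge {3,8}. Now deg[8]=0, deg[3]=1.
Step 6: smallest deg-1 vertex = 3, p_6 = 10. Add edge {3,10}. Now deg[3]=0, deg[10]=1.
Step 7: smallest deg-1 vertex = 9, p_7 = 2. Add edge {2,9}. Now deg[9]=0, deg[2]=1.
Step 8: smallest deg-1 vertex = 2, p_8 = 7. Add edge {2,7}. Now deg[2]=0, deg[7]=1.
Final: two remaining deg-1 vertices are 7, 10. Add edge {7,10}.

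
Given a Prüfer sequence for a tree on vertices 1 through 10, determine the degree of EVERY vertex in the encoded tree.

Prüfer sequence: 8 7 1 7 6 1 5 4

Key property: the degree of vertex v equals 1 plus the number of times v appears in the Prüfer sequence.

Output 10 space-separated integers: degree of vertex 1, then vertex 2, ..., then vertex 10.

Answer: 3 1 1 2 2 2 3 2 1 1

Derivation:
p_1 = 8: count[8] becomes 1
p_2 = 7: count[7] becomes 1
p_3 = 1: count[1] becomes 1
p_4 = 7: count[7] becomes 2
p_5 = 6: count[6] becomes 1
p_6 = 1: count[1] becomes 2
p_7 = 5: count[5] becomes 1
p_8 = 4: count[4] becomes 1
Degrees (1 + count): deg[1]=1+2=3, deg[2]=1+0=1, deg[3]=1+0=1, deg[4]=1+1=2, deg[5]=1+1=2, deg[6]=1+1=2, deg[7]=1+2=3, deg[8]=1+1=2, deg[9]=1+0=1, deg[10]=1+0=1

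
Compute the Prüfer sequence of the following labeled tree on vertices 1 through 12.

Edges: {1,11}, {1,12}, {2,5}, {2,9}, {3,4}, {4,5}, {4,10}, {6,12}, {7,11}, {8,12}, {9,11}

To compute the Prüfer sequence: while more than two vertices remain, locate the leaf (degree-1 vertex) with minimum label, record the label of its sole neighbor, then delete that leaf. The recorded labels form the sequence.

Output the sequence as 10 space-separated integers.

Answer: 4 12 11 12 4 5 2 9 11 1

Derivation:
Step 1: leaves = {3,6,7,8,10}. Remove smallest leaf 3, emit neighbor 4.
Step 2: leaves = {6,7,8,10}. Remove smallest leaf 6, emit neighbor 12.
Step 3: leaves = {7,8,10}. Remove smallest leaf 7, emit neighbor 11.
Step 4: leaves = {8,10}. Remove smallest leaf 8, emit neighbor 12.
Step 5: leaves = {10,12}. Remove smallest leaf 10, emit neighbor 4.
Step 6: leaves = {4,12}. Remove smallest leaf 4, emit neighbor 5.
Step 7: leaves = {5,12}. Remove smallest leaf 5, emit neighbor 2.
Step 8: leaves = {2,12}. Remove smallest leaf 2, emit neighbor 9.
Step 9: leaves = {9,12}. Remove smallest leaf 9, emit neighbor 11.
Step 10: leaves = {11,12}. Remove smallest leaf 11, emit neighbor 1.
Done: 2 vertices remain (1, 12). Sequence = [4 12 11 12 4 5 2 9 11 1]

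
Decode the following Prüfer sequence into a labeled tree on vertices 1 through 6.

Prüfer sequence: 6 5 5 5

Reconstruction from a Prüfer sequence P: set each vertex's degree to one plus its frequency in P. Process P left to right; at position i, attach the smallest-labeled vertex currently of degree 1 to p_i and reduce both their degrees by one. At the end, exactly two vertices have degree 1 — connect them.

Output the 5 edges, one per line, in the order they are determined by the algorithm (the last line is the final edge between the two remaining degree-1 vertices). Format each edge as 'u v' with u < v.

Answer: 1 6
2 5
3 5
4 5
5 6

Derivation:
Initial degrees: {1:1, 2:1, 3:1, 4:1, 5:4, 6:2}
Step 1: smallest deg-1 vertex = 1, p_1 = 6. Add edge {1,6}. Now deg[1]=0, deg[6]=1.
Step 2: smallest deg-1 vertex = 2, p_2 = 5. Add edge {2,5}. Now deg[2]=0, deg[5]=3.
Step 3: smallest deg-1 vertex = 3, p_3 = 5. Add edge {3,5}. Now deg[3]=0, deg[5]=2.
Step 4: smallest deg-1 vertex = 4, p_4 = 5. Add edge {4,5}. Now deg[4]=0, deg[5]=1.
Final: two remaining deg-1 vertices are 5, 6. Add edge {5,6}.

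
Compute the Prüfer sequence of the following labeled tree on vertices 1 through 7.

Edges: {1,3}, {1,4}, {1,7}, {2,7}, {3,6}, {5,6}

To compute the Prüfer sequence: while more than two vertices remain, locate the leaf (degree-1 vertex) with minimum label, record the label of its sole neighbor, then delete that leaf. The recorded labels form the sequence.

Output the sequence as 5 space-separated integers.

Answer: 7 1 6 3 1

Derivation:
Step 1: leaves = {2,4,5}. Remove smallest leaf 2, emit neighbor 7.
Step 2: leaves = {4,5,7}. Remove smallest leaf 4, emit neighbor 1.
Step 3: leaves = {5,7}. Remove smallest leaf 5, emit neighbor 6.
Step 4: leaves = {6,7}. Remove smallest leaf 6, emit neighbor 3.
Step 5: leaves = {3,7}. Remove smallest leaf 3, emit neighbor 1.
Done: 2 vertices remain (1, 7). Sequence = [7 1 6 3 1]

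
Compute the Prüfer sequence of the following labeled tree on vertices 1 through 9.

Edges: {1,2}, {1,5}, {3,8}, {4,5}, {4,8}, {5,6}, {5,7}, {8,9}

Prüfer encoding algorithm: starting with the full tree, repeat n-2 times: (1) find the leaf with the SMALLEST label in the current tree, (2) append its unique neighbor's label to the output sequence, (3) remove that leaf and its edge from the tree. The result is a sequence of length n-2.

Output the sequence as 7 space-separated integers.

Answer: 1 5 8 5 5 4 8

Derivation:
Step 1: leaves = {2,3,6,7,9}. Remove smallest leaf 2, emit neighbor 1.
Step 2: leaves = {1,3,6,7,9}. Remove smallest leaf 1, emit neighbor 5.
Step 3: leaves = {3,6,7,9}. Remove smallest leaf 3, emit neighbor 8.
Step 4: leaves = {6,7,9}. Remove smallest leaf 6, emit neighbor 5.
Step 5: leaves = {7,9}. Remove smallest leaf 7, emit neighbor 5.
Step 6: leaves = {5,9}. Remove smallest leaf 5, emit neighbor 4.
Step 7: leaves = {4,9}. Remove smallest leaf 4, emit neighbor 8.
Done: 2 vertices remain (8, 9). Sequence = [1 5 8 5 5 4 8]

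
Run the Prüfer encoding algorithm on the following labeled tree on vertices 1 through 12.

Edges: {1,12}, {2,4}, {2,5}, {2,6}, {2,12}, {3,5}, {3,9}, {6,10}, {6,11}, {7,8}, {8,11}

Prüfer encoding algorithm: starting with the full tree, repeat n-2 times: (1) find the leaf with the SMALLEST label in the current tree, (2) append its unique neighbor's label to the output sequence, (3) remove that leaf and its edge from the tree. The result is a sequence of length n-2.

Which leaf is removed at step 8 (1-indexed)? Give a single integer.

Step 1: current leaves = {1,4,7,9,10}. Remove leaf 1 (neighbor: 12).
Step 2: current leaves = {4,7,9,10,12}. Remove leaf 4 (neighbor: 2).
Step 3: current leaves = {7,9,10,12}. Remove leaf 7 (neighbor: 8).
Step 4: current leaves = {8,9,10,12}. Remove leaf 8 (neighbor: 11).
Step 5: current leaves = {9,10,11,12}. Remove leaf 9 (neighbor: 3).
Step 6: current leaves = {3,10,11,12}. Remove leaf 3 (neighbor: 5).
Step 7: current leaves = {5,10,11,12}. Remove leaf 5 (neighbor: 2).
Step 8: current leaves = {10,11,12}. Remove leaf 10 (neighbor: 6).

Answer: 10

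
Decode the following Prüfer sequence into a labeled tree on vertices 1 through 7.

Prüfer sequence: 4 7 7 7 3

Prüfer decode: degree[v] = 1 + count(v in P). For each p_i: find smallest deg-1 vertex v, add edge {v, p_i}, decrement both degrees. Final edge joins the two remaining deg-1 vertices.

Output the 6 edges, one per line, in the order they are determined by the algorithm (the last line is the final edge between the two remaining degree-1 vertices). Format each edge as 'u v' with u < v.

Initial degrees: {1:1, 2:1, 3:2, 4:2, 5:1, 6:1, 7:4}
Step 1: smallest deg-1 vertex = 1, p_1 = 4. Add edge {1,4}. Now deg[1]=0, deg[4]=1.
Step 2: smallest deg-1 vertex = 2, p_2 = 7. Add edge {2,7}. Now deg[2]=0, deg[7]=3.
Step 3: smallest deg-1 vertex = 4, p_3 = 7. Add edge {4,7}. Now deg[4]=0, deg[7]=2.
Step 4: smallest deg-1 vertex = 5, p_4 = 7. Add edge {5,7}. Now deg[5]=0, deg[7]=1.
Step 5: smallest deg-1 vertex = 6, p_5 = 3. Add edge {3,6}. Now deg[6]=0, deg[3]=1.
Final: two remaining deg-1 vertices are 3, 7. Add edge {3,7}.

Answer: 1 4
2 7
4 7
5 7
3 6
3 7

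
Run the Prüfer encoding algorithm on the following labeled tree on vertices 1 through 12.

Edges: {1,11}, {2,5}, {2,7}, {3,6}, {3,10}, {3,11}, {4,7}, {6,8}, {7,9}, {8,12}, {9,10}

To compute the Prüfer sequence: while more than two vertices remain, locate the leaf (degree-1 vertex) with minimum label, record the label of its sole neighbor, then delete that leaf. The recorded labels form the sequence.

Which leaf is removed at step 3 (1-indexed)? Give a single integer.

Step 1: current leaves = {1,4,5,12}. Remove leaf 1 (neighbor: 11).
Step 2: current leaves = {4,5,11,12}. Remove leaf 4 (neighbor: 7).
Step 3: current leaves = {5,11,12}. Remove leaf 5 (neighbor: 2).

Answer: 5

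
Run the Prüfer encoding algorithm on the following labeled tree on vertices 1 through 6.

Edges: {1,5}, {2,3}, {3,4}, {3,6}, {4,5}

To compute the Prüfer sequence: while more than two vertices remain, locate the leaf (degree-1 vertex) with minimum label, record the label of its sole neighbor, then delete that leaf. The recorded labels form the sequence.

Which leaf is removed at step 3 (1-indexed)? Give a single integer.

Answer: 5

Derivation:
Step 1: current leaves = {1,2,6}. Remove leaf 1 (neighbor: 5).
Step 2: current leaves = {2,5,6}. Remove leaf 2 (neighbor: 3).
Step 3: current leaves = {5,6}. Remove leaf 5 (neighbor: 4).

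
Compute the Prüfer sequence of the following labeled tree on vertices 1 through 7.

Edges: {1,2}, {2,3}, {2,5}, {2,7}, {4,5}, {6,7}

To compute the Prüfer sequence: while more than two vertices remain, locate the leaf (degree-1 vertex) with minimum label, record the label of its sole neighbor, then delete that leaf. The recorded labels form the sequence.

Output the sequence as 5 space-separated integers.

Step 1: leaves = {1,3,4,6}. Remove smallest leaf 1, emit neighbor 2.
Step 2: leaves = {3,4,6}. Remove smallest leaf 3, emit neighbor 2.
Step 3: leaves = {4,6}. Remove smallest leaf 4, emit neighbor 5.
Step 4: leaves = {5,6}. Remove smallest leaf 5, emit neighbor 2.
Step 5: leaves = {2,6}. Remove smallest leaf 2, emit neighbor 7.
Done: 2 vertices remain (6, 7). Sequence = [2 2 5 2 7]

Answer: 2 2 5 2 7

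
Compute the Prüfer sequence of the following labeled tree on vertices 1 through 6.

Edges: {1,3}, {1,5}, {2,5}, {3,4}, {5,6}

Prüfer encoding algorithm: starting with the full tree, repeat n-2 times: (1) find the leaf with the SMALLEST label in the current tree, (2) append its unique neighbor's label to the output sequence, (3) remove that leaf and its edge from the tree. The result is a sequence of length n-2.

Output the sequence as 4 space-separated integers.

Answer: 5 3 1 5

Derivation:
Step 1: leaves = {2,4,6}. Remove smallest leaf 2, emit neighbor 5.
Step 2: leaves = {4,6}. Remove smallest leaf 4, emit neighbor 3.
Step 3: leaves = {3,6}. Remove smallest leaf 3, emit neighbor 1.
Step 4: leaves = {1,6}. Remove smallest leaf 1, emit neighbor 5.
Done: 2 vertices remain (5, 6). Sequence = [5 3 1 5]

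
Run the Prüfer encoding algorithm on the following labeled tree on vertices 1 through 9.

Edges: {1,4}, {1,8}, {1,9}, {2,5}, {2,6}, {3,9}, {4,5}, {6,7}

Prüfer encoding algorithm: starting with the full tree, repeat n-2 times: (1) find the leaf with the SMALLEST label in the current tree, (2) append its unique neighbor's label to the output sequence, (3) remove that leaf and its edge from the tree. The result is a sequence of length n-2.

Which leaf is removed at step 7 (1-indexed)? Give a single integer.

Step 1: current leaves = {3,7,8}. Remove leaf 3 (neighbor: 9).
Step 2: current leaves = {7,8,9}. Remove leaf 7 (neighbor: 6).
Step 3: current leaves = {6,8,9}. Remove leaf 6 (neighbor: 2).
Step 4: current leaves = {2,8,9}. Remove leaf 2 (neighbor: 5).
Step 5: current leaves = {5,8,9}. Remove leaf 5 (neighbor: 4).
Step 6: current leaves = {4,8,9}. Remove leaf 4 (neighbor: 1).
Step 7: current leaves = {8,9}. Remove leaf 8 (neighbor: 1).

Answer: 8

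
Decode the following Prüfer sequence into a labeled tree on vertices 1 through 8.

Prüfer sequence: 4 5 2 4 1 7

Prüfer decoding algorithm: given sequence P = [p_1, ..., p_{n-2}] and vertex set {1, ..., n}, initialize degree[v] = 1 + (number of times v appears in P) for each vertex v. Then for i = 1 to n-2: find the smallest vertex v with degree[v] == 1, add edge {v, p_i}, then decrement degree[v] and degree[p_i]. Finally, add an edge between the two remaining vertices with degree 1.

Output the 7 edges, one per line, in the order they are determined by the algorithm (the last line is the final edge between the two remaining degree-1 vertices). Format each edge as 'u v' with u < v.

Answer: 3 4
5 6
2 5
2 4
1 4
1 7
7 8

Derivation:
Initial degrees: {1:2, 2:2, 3:1, 4:3, 5:2, 6:1, 7:2, 8:1}
Step 1: smallest deg-1 vertex = 3, p_1 = 4. Add edge {3,4}. Now deg[3]=0, deg[4]=2.
Step 2: smallest deg-1 vertex = 6, p_2 = 5. Add edge {5,6}. Now deg[6]=0, deg[5]=1.
Step 3: smallest deg-1 vertex = 5, p_3 = 2. Add edge {2,5}. Now deg[5]=0, deg[2]=1.
Step 4: smallest deg-1 vertex = 2, p_4 = 4. Add edge {2,4}. Now deg[2]=0, deg[4]=1.
Step 5: smallest deg-1 vertex = 4, p_5 = 1. Add edge {1,4}. Now deg[4]=0, deg[1]=1.
Step 6: smallest deg-1 vertex = 1, p_6 = 7. Add edge {1,7}. Now deg[1]=0, deg[7]=1.
Final: two remaining deg-1 vertices are 7, 8. Add edge {7,8}.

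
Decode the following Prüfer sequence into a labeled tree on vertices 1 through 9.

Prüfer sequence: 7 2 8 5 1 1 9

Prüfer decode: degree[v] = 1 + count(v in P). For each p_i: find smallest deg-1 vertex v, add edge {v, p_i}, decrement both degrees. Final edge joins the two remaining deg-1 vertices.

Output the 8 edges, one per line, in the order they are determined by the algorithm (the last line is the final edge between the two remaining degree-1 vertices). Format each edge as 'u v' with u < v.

Answer: 3 7
2 4
2 8
5 6
1 5
1 7
1 9
8 9

Derivation:
Initial degrees: {1:3, 2:2, 3:1, 4:1, 5:2, 6:1, 7:2, 8:2, 9:2}
Step 1: smallest deg-1 vertex = 3, p_1 = 7. Add edge {3,7}. Now deg[3]=0, deg[7]=1.
Step 2: smallest deg-1 vertex = 4, p_2 = 2. Add edge {2,4}. Now deg[4]=0, deg[2]=1.
Step 3: smallest deg-1 vertex = 2, p_3 = 8. Add edge {2,8}. Now deg[2]=0, deg[8]=1.
Step 4: smallest deg-1 vertex = 6, p_4 = 5. Add edge {5,6}. Now deg[6]=0, deg[5]=1.
Step 5: smallest deg-1 vertex = 5, p_5 = 1. Add edge {1,5}. Now deg[5]=0, deg[1]=2.
Step 6: smallest deg-1 vertex = 7, p_6 = 1. Add edge {1,7}. Now deg[7]=0, deg[1]=1.
Step 7: smallest deg-1 vertex = 1, p_7 = 9. Add edge {1,9}. Now deg[1]=0, deg[9]=1.
Final: two remaining deg-1 vertices are 8, 9. Add edge {8,9}.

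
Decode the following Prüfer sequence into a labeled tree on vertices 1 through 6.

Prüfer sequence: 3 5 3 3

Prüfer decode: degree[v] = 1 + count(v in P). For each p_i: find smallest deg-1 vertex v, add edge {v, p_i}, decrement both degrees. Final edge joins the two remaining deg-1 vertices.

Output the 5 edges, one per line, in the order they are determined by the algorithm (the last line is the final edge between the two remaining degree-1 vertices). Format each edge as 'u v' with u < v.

Initial degrees: {1:1, 2:1, 3:4, 4:1, 5:2, 6:1}
Step 1: smallest deg-1 vertex = 1, p_1 = 3. Add edge {1,3}. Now deg[1]=0, deg[3]=3.
Step 2: smallest deg-1 vertex = 2, p_2 = 5. Add edge {2,5}. Now deg[2]=0, deg[5]=1.
Step 3: smallest deg-1 vertex = 4, p_3 = 3. Add edge {3,4}. Now deg[4]=0, deg[3]=2.
Step 4: smallest deg-1 vertex = 5, p_4 = 3. Add edge {3,5}. Now deg[5]=0, deg[3]=1.
Final: two remaining deg-1 vertices are 3, 6. Add edge {3,6}.

Answer: 1 3
2 5
3 4
3 5
3 6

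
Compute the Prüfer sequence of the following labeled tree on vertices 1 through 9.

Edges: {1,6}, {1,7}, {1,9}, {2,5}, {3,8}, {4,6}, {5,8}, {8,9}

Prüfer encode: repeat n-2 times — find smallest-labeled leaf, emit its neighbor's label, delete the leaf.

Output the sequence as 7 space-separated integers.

Step 1: leaves = {2,3,4,7}. Remove smallest leaf 2, emit neighbor 5.
Step 2: leaves = {3,4,5,7}. Remove smallest leaf 3, emit neighbor 8.
Step 3: leaves = {4,5,7}. Remove smallest leaf 4, emit neighbor 6.
Step 4: leaves = {5,6,7}. Remove smallest leaf 5, emit neighbor 8.
Step 5: leaves = {6,7,8}. Remove smallest leaf 6, emit neighbor 1.
Step 6: leaves = {7,8}. Remove smallest leaf 7, emit neighbor 1.
Step 7: leaves = {1,8}. Remove smallest leaf 1, emit neighbor 9.
Done: 2 vertices remain (8, 9). Sequence = [5 8 6 8 1 1 9]

Answer: 5 8 6 8 1 1 9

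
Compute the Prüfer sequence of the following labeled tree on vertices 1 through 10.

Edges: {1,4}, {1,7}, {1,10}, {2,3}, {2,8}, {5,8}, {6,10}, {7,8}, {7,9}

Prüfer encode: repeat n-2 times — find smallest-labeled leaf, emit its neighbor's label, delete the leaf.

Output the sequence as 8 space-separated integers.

Step 1: leaves = {3,4,5,6,9}. Remove smallest leaf 3, emit neighbor 2.
Step 2: leaves = {2,4,5,6,9}. Remove smallest leaf 2, emit neighbor 8.
Step 3: leaves = {4,5,6,9}. Remove smallest leaf 4, emit neighbor 1.
Step 4: leaves = {5,6,9}. Remove smallest leaf 5, emit neighbor 8.
Step 5: leaves = {6,8,9}. Remove smallest leaf 6, emit neighbor 10.
Step 6: leaves = {8,9,10}. Remove smallest leaf 8, emit neighbor 7.
Step 7: leaves = {9,10}. Remove smallest leaf 9, emit neighbor 7.
Step 8: leaves = {7,10}. Remove smallest leaf 7, emit neighbor 1.
Done: 2 vertices remain (1, 10). Sequence = [2 8 1 8 10 7 7 1]

Answer: 2 8 1 8 10 7 7 1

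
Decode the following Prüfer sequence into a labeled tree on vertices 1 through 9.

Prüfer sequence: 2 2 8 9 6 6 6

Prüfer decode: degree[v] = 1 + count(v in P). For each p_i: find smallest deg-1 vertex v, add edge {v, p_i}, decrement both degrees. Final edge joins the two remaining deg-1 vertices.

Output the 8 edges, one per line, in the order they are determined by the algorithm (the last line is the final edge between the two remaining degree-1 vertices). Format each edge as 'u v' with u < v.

Answer: 1 2
2 3
2 8
4 9
5 6
6 7
6 8
6 9

Derivation:
Initial degrees: {1:1, 2:3, 3:1, 4:1, 5:1, 6:4, 7:1, 8:2, 9:2}
Step 1: smallest deg-1 vertex = 1, p_1 = 2. Add edge {1,2}. Now deg[1]=0, deg[2]=2.
Step 2: smallest deg-1 vertex = 3, p_2 = 2. Add edge {2,3}. Now deg[3]=0, deg[2]=1.
Step 3: smallest deg-1 vertex = 2, p_3 = 8. Add edge {2,8}. Now deg[2]=0, deg[8]=1.
Step 4: smallest deg-1 vertex = 4, p_4 = 9. Add edge {4,9}. Now deg[4]=0, deg[9]=1.
Step 5: smallest deg-1 vertex = 5, p_5 = 6. Add edge {5,6}. Now deg[5]=0, deg[6]=3.
Step 6: smallest deg-1 vertex = 7, p_6 = 6. Add edge {6,7}. Now deg[7]=0, deg[6]=2.
Step 7: smallest deg-1 vertex = 8, p_7 = 6. Add edge {6,8}. Now deg[8]=0, deg[6]=1.
Final: two remaining deg-1 vertices are 6, 9. Add edge {6,9}.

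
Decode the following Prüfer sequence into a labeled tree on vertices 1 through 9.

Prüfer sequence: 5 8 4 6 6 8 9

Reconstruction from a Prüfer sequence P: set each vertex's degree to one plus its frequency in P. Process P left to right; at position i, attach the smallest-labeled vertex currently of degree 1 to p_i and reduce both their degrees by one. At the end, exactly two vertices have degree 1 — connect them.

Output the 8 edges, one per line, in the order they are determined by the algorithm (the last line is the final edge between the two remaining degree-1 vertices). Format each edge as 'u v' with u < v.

Initial degrees: {1:1, 2:1, 3:1, 4:2, 5:2, 6:3, 7:1, 8:3, 9:2}
Step 1: smallest deg-1 vertex = 1, p_1 = 5. Add edge {1,5}. Now deg[1]=0, deg[5]=1.
Step 2: smallest deg-1 vertex = 2, p_2 = 8. Add edge {2,8}. Now deg[2]=0, deg[8]=2.
Step 3: smallest deg-1 vertex = 3, p_3 = 4. Add edge {3,4}. Now deg[3]=0, deg[4]=1.
Step 4: smallest deg-1 vertex = 4, p_4 = 6. Add edge {4,6}. Now deg[4]=0, deg[6]=2.
Step 5: smallest deg-1 vertex = 5, p_5 = 6. Add edge {5,6}. Now deg[5]=0, deg[6]=1.
Step 6: smallest deg-1 vertex = 6, p_6 = 8. Add edge {6,8}. Now deg[6]=0, deg[8]=1.
Step 7: smallest deg-1 vertex = 7, p_7 = 9. Add edge {7,9}. Now deg[7]=0, deg[9]=1.
Final: two remaining deg-1 vertices are 8, 9. Add edge {8,9}.

Answer: 1 5
2 8
3 4
4 6
5 6
6 8
7 9
8 9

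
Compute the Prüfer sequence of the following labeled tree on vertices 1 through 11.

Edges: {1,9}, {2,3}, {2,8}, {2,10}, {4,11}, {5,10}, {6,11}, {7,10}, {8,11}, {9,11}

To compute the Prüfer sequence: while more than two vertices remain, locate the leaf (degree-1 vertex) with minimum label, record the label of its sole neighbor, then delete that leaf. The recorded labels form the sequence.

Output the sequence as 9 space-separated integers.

Answer: 9 2 11 10 11 10 11 2 8

Derivation:
Step 1: leaves = {1,3,4,5,6,7}. Remove smallest leaf 1, emit neighbor 9.
Step 2: leaves = {3,4,5,6,7,9}. Remove smallest leaf 3, emit neighbor 2.
Step 3: leaves = {4,5,6,7,9}. Remove smallest leaf 4, emit neighbor 11.
Step 4: leaves = {5,6,7,9}. Remove smallest leaf 5, emit neighbor 10.
Step 5: leaves = {6,7,9}. Remove smallest leaf 6, emit neighbor 11.
Step 6: leaves = {7,9}. Remove smallest leaf 7, emit neighbor 10.
Step 7: leaves = {9,10}. Remove smallest leaf 9, emit neighbor 11.
Step 8: leaves = {10,11}. Remove smallest leaf 10, emit neighbor 2.
Step 9: leaves = {2,11}. Remove smallest leaf 2, emit neighbor 8.
Done: 2 vertices remain (8, 11). Sequence = [9 2 11 10 11 10 11 2 8]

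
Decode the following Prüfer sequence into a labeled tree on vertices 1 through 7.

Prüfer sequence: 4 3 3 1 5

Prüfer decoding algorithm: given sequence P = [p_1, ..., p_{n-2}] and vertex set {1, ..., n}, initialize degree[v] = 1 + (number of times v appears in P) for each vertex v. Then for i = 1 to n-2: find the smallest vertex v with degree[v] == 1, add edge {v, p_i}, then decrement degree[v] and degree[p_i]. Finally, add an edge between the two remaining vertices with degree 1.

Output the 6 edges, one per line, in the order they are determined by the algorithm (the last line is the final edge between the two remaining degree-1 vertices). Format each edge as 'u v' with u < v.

Answer: 2 4
3 4
3 6
1 3
1 5
5 7

Derivation:
Initial degrees: {1:2, 2:1, 3:3, 4:2, 5:2, 6:1, 7:1}
Step 1: smallest deg-1 vertex = 2, p_1 = 4. Add edge {2,4}. Now deg[2]=0, deg[4]=1.
Step 2: smallest deg-1 vertex = 4, p_2 = 3. Add edge {3,4}. Now deg[4]=0, deg[3]=2.
Step 3: smallest deg-1 vertex = 6, p_3 = 3. Add edge {3,6}. Now deg[6]=0, deg[3]=1.
Step 4: smallest deg-1 vertex = 3, p_4 = 1. Add edge {1,3}. Now deg[3]=0, deg[1]=1.
Step 5: smallest deg-1 vertex = 1, p_5 = 5. Add edge {1,5}. Now deg[1]=0, deg[5]=1.
Final: two remaining deg-1 vertices are 5, 7. Add edge {5,7}.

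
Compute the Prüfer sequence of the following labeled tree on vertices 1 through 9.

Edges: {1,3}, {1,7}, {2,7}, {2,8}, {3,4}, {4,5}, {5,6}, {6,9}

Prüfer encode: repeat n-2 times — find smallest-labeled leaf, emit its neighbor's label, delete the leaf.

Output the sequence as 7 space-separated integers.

Step 1: leaves = {8,9}. Remove smallest leaf 8, emit neighbor 2.
Step 2: leaves = {2,9}. Remove smallest leaf 2, emit neighbor 7.
Step 3: leaves = {7,9}. Remove smallest leaf 7, emit neighbor 1.
Step 4: leaves = {1,9}. Remove smallest leaf 1, emit neighbor 3.
Step 5: leaves = {3,9}. Remove smallest leaf 3, emit neighbor 4.
Step 6: leaves = {4,9}. Remove smallest leaf 4, emit neighbor 5.
Step 7: leaves = {5,9}. Remove smallest leaf 5, emit neighbor 6.
Done: 2 vertices remain (6, 9). Sequence = [2 7 1 3 4 5 6]

Answer: 2 7 1 3 4 5 6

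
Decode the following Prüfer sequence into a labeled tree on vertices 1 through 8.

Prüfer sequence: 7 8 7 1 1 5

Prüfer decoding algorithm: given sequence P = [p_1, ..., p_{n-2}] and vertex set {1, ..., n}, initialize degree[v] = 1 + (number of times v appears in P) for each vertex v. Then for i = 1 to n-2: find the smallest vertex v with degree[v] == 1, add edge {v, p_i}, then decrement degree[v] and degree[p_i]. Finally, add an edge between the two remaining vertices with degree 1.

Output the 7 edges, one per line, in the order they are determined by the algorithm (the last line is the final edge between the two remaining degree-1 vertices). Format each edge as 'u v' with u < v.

Answer: 2 7
3 8
4 7
1 6
1 7
1 5
5 8

Derivation:
Initial degrees: {1:3, 2:1, 3:1, 4:1, 5:2, 6:1, 7:3, 8:2}
Step 1: smallest deg-1 vertex = 2, p_1 = 7. Add edge {2,7}. Now deg[2]=0, deg[7]=2.
Step 2: smallest deg-1 vertex = 3, p_2 = 8. Add edge {3,8}. Now deg[3]=0, deg[8]=1.
Step 3: smallest deg-1 vertex = 4, p_3 = 7. Add edge {4,7}. Now deg[4]=0, deg[7]=1.
Step 4: smallest deg-1 vertex = 6, p_4 = 1. Add edge {1,6}. Now deg[6]=0, deg[1]=2.
Step 5: smallest deg-1 vertex = 7, p_5 = 1. Add edge {1,7}. Now deg[7]=0, deg[1]=1.
Step 6: smallest deg-1 vertex = 1, p_6 = 5. Add edge {1,5}. Now deg[1]=0, deg[5]=1.
Final: two remaining deg-1 vertices are 5, 8. Add edge {5,8}.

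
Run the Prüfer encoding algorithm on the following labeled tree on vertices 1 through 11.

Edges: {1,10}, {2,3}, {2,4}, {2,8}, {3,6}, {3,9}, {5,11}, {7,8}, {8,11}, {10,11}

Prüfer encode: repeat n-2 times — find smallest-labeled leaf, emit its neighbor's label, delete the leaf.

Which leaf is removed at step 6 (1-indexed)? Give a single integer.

Answer: 9

Derivation:
Step 1: current leaves = {1,4,5,6,7,9}. Remove leaf 1 (neighbor: 10).
Step 2: current leaves = {4,5,6,7,9,10}. Remove leaf 4 (neighbor: 2).
Step 3: current leaves = {5,6,7,9,10}. Remove leaf 5 (neighbor: 11).
Step 4: current leaves = {6,7,9,10}. Remove leaf 6 (neighbor: 3).
Step 5: current leaves = {7,9,10}. Remove leaf 7 (neighbor: 8).
Step 6: current leaves = {9,10}. Remove leaf 9 (neighbor: 3).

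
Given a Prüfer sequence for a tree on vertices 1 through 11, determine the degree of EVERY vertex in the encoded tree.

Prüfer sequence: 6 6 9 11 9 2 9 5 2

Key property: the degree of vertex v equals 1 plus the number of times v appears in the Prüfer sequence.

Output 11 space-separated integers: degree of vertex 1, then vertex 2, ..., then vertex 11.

p_1 = 6: count[6] becomes 1
p_2 = 6: count[6] becomes 2
p_3 = 9: count[9] becomes 1
p_4 = 11: count[11] becomes 1
p_5 = 9: count[9] becomes 2
p_6 = 2: count[2] becomes 1
p_7 = 9: count[9] becomes 3
p_8 = 5: count[5] becomes 1
p_9 = 2: count[2] becomes 2
Degrees (1 + count): deg[1]=1+0=1, deg[2]=1+2=3, deg[3]=1+0=1, deg[4]=1+0=1, deg[5]=1+1=2, deg[6]=1+2=3, deg[7]=1+0=1, deg[8]=1+0=1, deg[9]=1+3=4, deg[10]=1+0=1, deg[11]=1+1=2

Answer: 1 3 1 1 2 3 1 1 4 1 2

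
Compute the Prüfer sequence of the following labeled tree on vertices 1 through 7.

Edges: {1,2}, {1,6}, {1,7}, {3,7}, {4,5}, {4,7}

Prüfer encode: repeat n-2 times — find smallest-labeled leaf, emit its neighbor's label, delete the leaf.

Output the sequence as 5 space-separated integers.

Step 1: leaves = {2,3,5,6}. Remove smallest leaf 2, emit neighbor 1.
Step 2: leaves = {3,5,6}. Remove smallest leaf 3, emit neighbor 7.
Step 3: leaves = {5,6}. Remove smallest leaf 5, emit neighbor 4.
Step 4: leaves = {4,6}. Remove smallest leaf 4, emit neighbor 7.
Step 5: leaves = {6,7}. Remove smallest leaf 6, emit neighbor 1.
Done: 2 vertices remain (1, 7). Sequence = [1 7 4 7 1]

Answer: 1 7 4 7 1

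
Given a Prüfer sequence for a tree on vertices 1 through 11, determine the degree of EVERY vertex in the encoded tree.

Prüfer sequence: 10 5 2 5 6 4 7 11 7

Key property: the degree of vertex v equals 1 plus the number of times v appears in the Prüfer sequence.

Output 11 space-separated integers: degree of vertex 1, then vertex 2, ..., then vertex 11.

Answer: 1 2 1 2 3 2 3 1 1 2 2

Derivation:
p_1 = 10: count[10] becomes 1
p_2 = 5: count[5] becomes 1
p_3 = 2: count[2] becomes 1
p_4 = 5: count[5] becomes 2
p_5 = 6: count[6] becomes 1
p_6 = 4: count[4] becomes 1
p_7 = 7: count[7] becomes 1
p_8 = 11: count[11] becomes 1
p_9 = 7: count[7] becomes 2
Degrees (1 + count): deg[1]=1+0=1, deg[2]=1+1=2, deg[3]=1+0=1, deg[4]=1+1=2, deg[5]=1+2=3, deg[6]=1+1=2, deg[7]=1+2=3, deg[8]=1+0=1, deg[9]=1+0=1, deg[10]=1+1=2, deg[11]=1+1=2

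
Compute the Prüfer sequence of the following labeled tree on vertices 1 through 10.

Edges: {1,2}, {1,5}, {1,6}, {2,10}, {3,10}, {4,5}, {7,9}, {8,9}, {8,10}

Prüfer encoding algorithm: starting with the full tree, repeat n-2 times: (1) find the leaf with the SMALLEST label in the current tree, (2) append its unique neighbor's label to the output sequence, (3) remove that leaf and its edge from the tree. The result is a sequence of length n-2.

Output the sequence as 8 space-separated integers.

Answer: 10 5 1 1 2 10 9 8

Derivation:
Step 1: leaves = {3,4,6,7}. Remove smallest leaf 3, emit neighbor 10.
Step 2: leaves = {4,6,7}. Remove smallest leaf 4, emit neighbor 5.
Step 3: leaves = {5,6,7}. Remove smallest leaf 5, emit neighbor 1.
Step 4: leaves = {6,7}. Remove smallest leaf 6, emit neighbor 1.
Step 5: leaves = {1,7}. Remove smallest leaf 1, emit neighbor 2.
Step 6: leaves = {2,7}. Remove smallest leaf 2, emit neighbor 10.
Step 7: leaves = {7,10}. Remove smallest leaf 7, emit neighbor 9.
Step 8: leaves = {9,10}. Remove smallest leaf 9, emit neighbor 8.
Done: 2 vertices remain (8, 10). Sequence = [10 5 1 1 2 10 9 8]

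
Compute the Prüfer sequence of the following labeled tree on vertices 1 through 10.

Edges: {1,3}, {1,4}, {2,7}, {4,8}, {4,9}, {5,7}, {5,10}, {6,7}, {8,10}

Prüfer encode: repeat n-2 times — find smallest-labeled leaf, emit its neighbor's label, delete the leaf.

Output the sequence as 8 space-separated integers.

Answer: 7 1 4 7 5 10 4 8

Derivation:
Step 1: leaves = {2,3,6,9}. Remove smallest leaf 2, emit neighbor 7.
Step 2: leaves = {3,6,9}. Remove smallest leaf 3, emit neighbor 1.
Step 3: leaves = {1,6,9}. Remove smallest leaf 1, emit neighbor 4.
Step 4: leaves = {6,9}. Remove smallest leaf 6, emit neighbor 7.
Step 5: leaves = {7,9}. Remove smallest leaf 7, emit neighbor 5.
Step 6: leaves = {5,9}. Remove smallest leaf 5, emit neighbor 10.
Step 7: leaves = {9,10}. Remove smallest leaf 9, emit neighbor 4.
Step 8: leaves = {4,10}. Remove smallest leaf 4, emit neighbor 8.
Done: 2 vertices remain (8, 10). Sequence = [7 1 4 7 5 10 4 8]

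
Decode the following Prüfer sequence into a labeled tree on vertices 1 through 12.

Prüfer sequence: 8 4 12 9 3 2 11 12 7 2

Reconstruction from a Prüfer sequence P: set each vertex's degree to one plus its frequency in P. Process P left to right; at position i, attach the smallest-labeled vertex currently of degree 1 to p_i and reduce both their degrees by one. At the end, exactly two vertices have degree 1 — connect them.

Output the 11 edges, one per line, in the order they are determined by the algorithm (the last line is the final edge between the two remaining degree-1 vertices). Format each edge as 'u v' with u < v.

Answer: 1 8
4 5
4 12
6 9
3 8
2 3
9 11
10 12
7 11
2 7
2 12

Derivation:
Initial degrees: {1:1, 2:3, 3:2, 4:2, 5:1, 6:1, 7:2, 8:2, 9:2, 10:1, 11:2, 12:3}
Step 1: smallest deg-1 vertex = 1, p_1 = 8. Add edge {1,8}. Now deg[1]=0, deg[8]=1.
Step 2: smallest deg-1 vertex = 5, p_2 = 4. Add edge {4,5}. Now deg[5]=0, deg[4]=1.
Step 3: smallest deg-1 vertex = 4, p_3 = 12. Add edge {4,12}. Now deg[4]=0, deg[12]=2.
Step 4: smallest deg-1 vertex = 6, p_4 = 9. Add edge {6,9}. Now deg[6]=0, deg[9]=1.
Step 5: smallest deg-1 vertex = 8, p_5 = 3. Add edge {3,8}. Now deg[8]=0, deg[3]=1.
Step 6: smallest deg-1 vertex = 3, p_6 = 2. Add edge {2,3}. Now deg[3]=0, deg[2]=2.
Step 7: smallest deg-1 vertex = 9, p_7 = 11. Add edge {9,11}. Now deg[9]=0, deg[11]=1.
Step 8: smallest deg-1 vertex = 10, p_8 = 12. Add edge {10,12}. Now deg[10]=0, deg[12]=1.
Step 9: smallest deg-1 vertex = 11, p_9 = 7. Add edge {7,11}. Now deg[11]=0, deg[7]=1.
Step 10: smallest deg-1 vertex = 7, p_10 = 2. Add edge {2,7}. Now deg[7]=0, deg[2]=1.
Final: two remaining deg-1 vertices are 2, 12. Add edge {2,12}.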